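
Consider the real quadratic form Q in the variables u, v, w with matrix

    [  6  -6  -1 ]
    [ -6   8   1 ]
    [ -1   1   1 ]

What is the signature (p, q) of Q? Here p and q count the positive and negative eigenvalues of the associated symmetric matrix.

(3, 0)

Congruent diagonalization of A (simultaneous row and column reduction) yields pivots 6, 2, 5/6.
That gives 3 positive pivots.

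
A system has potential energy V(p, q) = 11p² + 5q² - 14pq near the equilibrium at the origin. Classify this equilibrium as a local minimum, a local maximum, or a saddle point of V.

The Hessian at the origin is H = [[22, -14], [-14, 10]].
det H = 22·10 − (-14)² = 24 > 0 and H[1,1] = 22 > 0, so H is positive definite.
Therefore the origin is a local minimum.

local minimum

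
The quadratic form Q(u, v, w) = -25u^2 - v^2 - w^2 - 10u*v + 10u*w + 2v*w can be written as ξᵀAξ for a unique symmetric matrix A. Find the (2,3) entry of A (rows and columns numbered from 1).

The coefficient of v·w in Q is 2. For a symmetric A this equals A[2,3] + A[3,2] = 2·A[2,3].
So A[2,3] = 2/2 = 1.

1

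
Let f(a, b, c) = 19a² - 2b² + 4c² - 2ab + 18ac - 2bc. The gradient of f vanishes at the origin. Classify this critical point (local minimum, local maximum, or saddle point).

The Hessian at the origin is H = [[38, -2, 18], [-2, -4, -2], [18, -2, 8]].
An LDLᵀ factorisation of H has diagonal entries 38, -78/19, -10/39.
So there are 1 positive, 2 negative pivots.
H is indefinite, so the origin is a saddle point.

saddle point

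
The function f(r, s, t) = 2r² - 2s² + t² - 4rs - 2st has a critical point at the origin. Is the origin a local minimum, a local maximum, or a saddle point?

The Hessian at the origin is H = [[4, -4, 0], [-4, -4, -2], [0, -2, 2]].
Row-reducing H symmetrically gives the diagonal entries 4, -8, 5/2.
That gives 2 positive, 1 negative pivots.
H is indefinite, so the origin is a saddle point.

saddle point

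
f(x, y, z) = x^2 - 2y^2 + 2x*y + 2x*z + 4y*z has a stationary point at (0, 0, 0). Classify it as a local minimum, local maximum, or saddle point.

saddle point

The Hessian at the origin is H = [[2, 2, 2], [2, -4, 4], [2, 4, 0]].
Row-reducing H symmetrically gives the diagonal entries 2, -6, -4/3.
So there are 1 positive, 2 negative pivots.
H is indefinite, so the origin is a saddle point.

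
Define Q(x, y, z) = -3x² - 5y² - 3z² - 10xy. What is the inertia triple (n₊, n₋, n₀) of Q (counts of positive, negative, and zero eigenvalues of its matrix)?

Write A = [[-3, -5, 0], [-5, -5, 0], [0, 0, -3]].
Congruent diagonalization of A (simultaneous row and column reduction) yields pivots -3, 10/3, -3.
So there are 1 positive, 2 negative pivots.

(1, 2, 0)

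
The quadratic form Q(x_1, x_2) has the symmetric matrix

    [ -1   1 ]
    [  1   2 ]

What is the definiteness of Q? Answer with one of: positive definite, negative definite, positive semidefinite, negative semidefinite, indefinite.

Congruent diagonalization of A (simultaneous row and column reduction) yields pivots -1, 3.
That gives 1 positive, 1 negative pivots.
Hence Q is indefinite.

indefinite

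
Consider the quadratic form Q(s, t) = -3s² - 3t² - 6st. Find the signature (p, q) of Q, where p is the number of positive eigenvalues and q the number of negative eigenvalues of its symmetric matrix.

The symmetric matrix is A = [[-3, -3], [-3, -3]].
Symmetric row and column elimination reduces A to a congruent diagonal form with pivots -3, 0.
Counting signs: 1 negative, 1 zero.

(0, 1)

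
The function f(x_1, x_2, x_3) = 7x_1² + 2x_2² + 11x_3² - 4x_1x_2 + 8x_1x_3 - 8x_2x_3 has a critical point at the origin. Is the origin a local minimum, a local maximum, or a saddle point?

The Hessian at the origin is H = [[14, -4, 8], [-4, 4, -8], [8, -8, 22]].
An LDLᵀ factorisation of H has diagonal entries 14, 20/7, 6.
So there are 3 positive pivots.
H is positive definite, so the origin is a strict local minimum.

local minimum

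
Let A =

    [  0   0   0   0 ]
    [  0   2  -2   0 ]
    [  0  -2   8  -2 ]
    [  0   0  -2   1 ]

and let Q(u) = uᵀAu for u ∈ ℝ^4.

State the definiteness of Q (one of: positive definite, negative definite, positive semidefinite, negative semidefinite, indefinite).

positive semidefinite

Row-reducing A symmetrically gives the diagonal entries 0, 2, 6, 1/3.
Counting signs: 3 positive, 1 zero.
Hence Q is positive semidefinite.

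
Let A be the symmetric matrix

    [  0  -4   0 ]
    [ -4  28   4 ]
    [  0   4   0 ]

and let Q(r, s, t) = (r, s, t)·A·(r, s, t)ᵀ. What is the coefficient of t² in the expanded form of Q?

The coefficient of t² is the diagonal entry A[3,3] = 0.

0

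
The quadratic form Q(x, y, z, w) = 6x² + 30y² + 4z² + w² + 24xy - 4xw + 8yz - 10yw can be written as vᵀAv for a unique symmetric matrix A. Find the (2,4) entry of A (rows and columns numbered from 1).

The coefficient of y·w in Q is -10. For a symmetric A this equals A[2,4] + A[4,2] = 2·A[2,4].
So A[2,4] = -10/2 = -5.

-5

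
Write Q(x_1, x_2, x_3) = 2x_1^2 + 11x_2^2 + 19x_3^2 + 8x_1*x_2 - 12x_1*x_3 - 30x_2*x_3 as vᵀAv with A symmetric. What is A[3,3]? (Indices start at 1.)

19

The coefficient of x_3^2 in Q is 19, and that is exactly A[3,3].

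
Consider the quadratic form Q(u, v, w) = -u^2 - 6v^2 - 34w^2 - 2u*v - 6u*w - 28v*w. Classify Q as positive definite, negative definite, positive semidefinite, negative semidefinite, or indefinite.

negative definite

The symmetric matrix of Q is A = [[-1, -1, -3], [-1, -6, -14], [-3, -14, -34]].
Leading principal minors: Δ_1 = -1, Δ_2 = 5, Δ_3 = -4.
The signs alternate starting with Δ_1 < 0, so by Sylvester's criterion Q is negative definite.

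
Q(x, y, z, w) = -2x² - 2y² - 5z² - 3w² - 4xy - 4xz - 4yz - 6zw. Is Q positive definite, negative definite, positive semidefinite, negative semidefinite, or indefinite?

negative semidefinite

Write A = [[-2, -2, -2, 0], [-2, -2, -2, 0], [-2, -2, -5, -3], [0, 0, -3, -3]].
Row-reducing A symmetrically gives the diagonal entries -2, 0, -3, 0.
So there are 2 negative, 2 zero pivots.
Hence Q is negative semidefinite.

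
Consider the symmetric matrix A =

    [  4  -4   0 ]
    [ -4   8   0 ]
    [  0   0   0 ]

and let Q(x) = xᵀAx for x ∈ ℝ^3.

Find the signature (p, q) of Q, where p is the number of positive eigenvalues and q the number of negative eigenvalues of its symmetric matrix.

(2, 0)

Applying the same elementary operations to the rows and columns of A produces a congruent diagonal matrix with entries 4, 4, 0.
Counting signs: 2 positive, 1 zero.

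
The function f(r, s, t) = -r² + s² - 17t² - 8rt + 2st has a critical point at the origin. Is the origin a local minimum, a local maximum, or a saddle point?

saddle point

The Hessian at the origin is H = [[-2, 0, -8], [0, 2, 2], [-8, 2, -34]].
Row-reducing H symmetrically gives the diagonal entries -2, 2, -4.
Counting signs: 1 positive, 2 negative.
H is indefinite, so the origin is a saddle point.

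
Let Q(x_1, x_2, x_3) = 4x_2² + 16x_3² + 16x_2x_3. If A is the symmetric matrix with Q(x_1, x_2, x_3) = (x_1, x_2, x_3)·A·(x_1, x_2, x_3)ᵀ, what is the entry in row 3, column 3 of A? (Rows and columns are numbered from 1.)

16

The coefficient of x_3² in Q is 16, and that is exactly A[3,3].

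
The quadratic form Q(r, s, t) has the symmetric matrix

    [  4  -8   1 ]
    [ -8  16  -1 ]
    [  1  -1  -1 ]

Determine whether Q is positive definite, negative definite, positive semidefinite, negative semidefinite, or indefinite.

A is congruent to a diagonal matrix with 2 positive, 1 negative and 0 zero entries, so Q is indefinite.

indefinite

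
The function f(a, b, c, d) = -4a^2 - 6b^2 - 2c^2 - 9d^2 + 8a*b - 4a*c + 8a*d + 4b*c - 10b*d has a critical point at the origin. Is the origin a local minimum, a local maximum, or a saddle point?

The Hessian at the origin is H = [[-8, 8, -4, 8], [8, -12, 4, -10], [-4, 4, -4, 0], [8, -10, 0, -18]].
Symmetric row and column elimination reduces H to a congruent diagonal form with pivots -8, -4, -2, -1.
So there are 4 negative pivots.
H is negative definite, so the origin is a strict local maximum.

local maximum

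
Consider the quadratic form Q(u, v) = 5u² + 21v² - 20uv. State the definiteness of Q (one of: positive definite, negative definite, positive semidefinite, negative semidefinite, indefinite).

The symmetric matrix of Q is [[5, -10], [-10, 21]].
For the 2×2 matrix [[5, -10], [-10, 21]]: det = 5·21 − (-10)² = 5, trace = 26.
det > 0 so both eigenvalues share the sign of the trace; trace = 26 > 0 ⇒ both positive.

positive definite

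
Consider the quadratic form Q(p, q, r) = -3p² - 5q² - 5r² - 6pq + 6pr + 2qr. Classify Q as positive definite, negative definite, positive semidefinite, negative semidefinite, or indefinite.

negative semidefinite

The symmetric matrix is A = [[-3, -3, 3], [-3, -5, 1], [3, 1, -5]].
Symmetric row and column elimination reduces A to a congruent diagonal form with pivots -3, -2, 0.
Counting signs: 2 negative, 1 zero.
Hence Q is negative semidefinite.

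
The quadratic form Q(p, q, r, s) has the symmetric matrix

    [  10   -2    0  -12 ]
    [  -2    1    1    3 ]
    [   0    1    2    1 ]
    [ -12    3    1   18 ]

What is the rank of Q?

Congruent diagonalization of A (simultaneous row and column reduction) yields pivots 10, 3/5, 1/3, 3.
Counting signs: 4 positive.
The rank is the number of nonzero pivots: 4.

4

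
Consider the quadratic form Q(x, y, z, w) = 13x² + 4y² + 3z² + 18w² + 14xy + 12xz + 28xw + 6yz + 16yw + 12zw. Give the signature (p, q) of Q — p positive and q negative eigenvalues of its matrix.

The symmetric matrix is A = [[13, 7, 6, 14], [7, 4, 3, 8], [6, 3, 3, 6], [14, 8, 6, 18]].
Row-reducing A symmetrically gives the diagonal entries 13, 3/13, 0, 2.
So there are 3 positive, 1 zero pivots.

(3, 0)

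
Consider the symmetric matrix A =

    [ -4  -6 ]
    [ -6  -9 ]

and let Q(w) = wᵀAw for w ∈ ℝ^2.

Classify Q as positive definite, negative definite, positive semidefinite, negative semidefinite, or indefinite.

negative semidefinite

For the 2×2 matrix [[-4, -6], [-6, -9]]: det = -4·-9 − (-6)² = 0, trace = -13.
det = 0 so one eigenvalue is zero; the form is semidefinite with the sign of the trace.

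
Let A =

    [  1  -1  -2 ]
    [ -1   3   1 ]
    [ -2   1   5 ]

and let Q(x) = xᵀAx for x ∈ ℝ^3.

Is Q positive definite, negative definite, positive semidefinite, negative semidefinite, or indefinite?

Leading principal minors: Δ_1 = 1, Δ_2 = 2, Δ_3 = 1.
All leading principal minors are positive, so by Sylvester's criterion Q is positive definite.

positive definite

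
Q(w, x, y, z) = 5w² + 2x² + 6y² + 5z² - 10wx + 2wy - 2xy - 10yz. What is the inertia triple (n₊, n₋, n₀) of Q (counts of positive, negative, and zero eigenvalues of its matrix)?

Write A = [[5, -5, 1, 0], [-5, 2, -1, 0], [1, -1, 6, -5], [0, 0, -5, 5]].
Congruent diagonalization of A (simultaneous row and column reduction) yields pivots 5, -3, 29/5, 20/29.
Counting signs: 3 positive, 1 negative.

(3, 1, 0)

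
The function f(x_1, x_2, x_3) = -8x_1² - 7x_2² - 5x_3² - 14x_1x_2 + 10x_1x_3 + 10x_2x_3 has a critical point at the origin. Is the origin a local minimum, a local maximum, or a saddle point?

The Hessian at the origin is H = [[-16, -14, 10], [-14, -14, 10], [10, 10, -10]].
An LDLᵀ factorisation of H has diagonal entries -16, -7/4, -20/7.
That gives 3 negative pivots.
H is negative definite, so the origin is a strict local maximum.

local maximum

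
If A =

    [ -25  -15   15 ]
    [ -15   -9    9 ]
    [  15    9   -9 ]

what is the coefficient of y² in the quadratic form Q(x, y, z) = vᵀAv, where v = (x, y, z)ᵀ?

-9

The coefficient of y² is the diagonal entry A[2,2] = -9.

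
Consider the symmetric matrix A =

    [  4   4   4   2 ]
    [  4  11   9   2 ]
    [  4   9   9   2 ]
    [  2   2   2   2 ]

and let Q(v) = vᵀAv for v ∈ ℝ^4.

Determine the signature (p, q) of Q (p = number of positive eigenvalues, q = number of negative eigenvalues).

Symmetric row and column elimination reduces A to a congruent diagonal form with pivots 4, 7, 10/7, 1.
Counting signs: 4 positive.

(4, 0)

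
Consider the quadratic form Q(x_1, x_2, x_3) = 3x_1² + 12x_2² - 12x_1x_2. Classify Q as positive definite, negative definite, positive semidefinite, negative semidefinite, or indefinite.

The symmetric matrix is A = [[3, -6, 0], [-6, 12, 0], [0, 0, 0]].
Congruent diagonalization of A (simultaneous row and column reduction) yields pivots 3, 0, 0.
That gives 1 positive, 2 zero pivots.
Hence Q is positive semidefinite.

positive semidefinite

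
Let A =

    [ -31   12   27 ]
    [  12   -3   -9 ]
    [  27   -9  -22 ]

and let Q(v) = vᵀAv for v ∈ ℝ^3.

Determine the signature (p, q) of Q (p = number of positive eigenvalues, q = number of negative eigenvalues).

(2, 1)

Applying the same elementary operations to the rows and columns of A produces a congruent diagonal matrix with entries -31, 51/31, 4/17.
Counting signs: 2 positive, 1 negative.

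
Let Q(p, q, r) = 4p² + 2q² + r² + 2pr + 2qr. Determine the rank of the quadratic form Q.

3

Write A = [[4, 0, 1], [0, 2, 1], [1, 1, 1]].
Congruent diagonalization of A (simultaneous row and column reduction) yields pivots 4, 2, 1/4.
Counting signs: 3 positive.
The rank is the number of nonzero pivots: 3.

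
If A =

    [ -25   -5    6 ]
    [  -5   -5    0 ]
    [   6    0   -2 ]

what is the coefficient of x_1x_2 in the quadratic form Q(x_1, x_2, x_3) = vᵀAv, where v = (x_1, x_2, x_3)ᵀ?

-10

The coefficient of x_1x_2 is A[1,2] + A[2,1] = 2·(-5) = -10.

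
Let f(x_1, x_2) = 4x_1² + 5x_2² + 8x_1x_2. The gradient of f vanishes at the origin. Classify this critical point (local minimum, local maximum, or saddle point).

The Hessian at the origin is H = [[8, 8], [8, 10]].
det H = 8·10 − (8)² = 16 > 0 and H[1,1] = 8 > 0, so H is positive definite.
Therefore the origin is a local minimum.

local minimum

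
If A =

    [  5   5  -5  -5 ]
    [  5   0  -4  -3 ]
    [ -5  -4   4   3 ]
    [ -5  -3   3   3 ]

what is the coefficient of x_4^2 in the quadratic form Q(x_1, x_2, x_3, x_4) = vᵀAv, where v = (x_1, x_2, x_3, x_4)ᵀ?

3

The coefficient of x_4^2 is the diagonal entry A[4,4] = 3.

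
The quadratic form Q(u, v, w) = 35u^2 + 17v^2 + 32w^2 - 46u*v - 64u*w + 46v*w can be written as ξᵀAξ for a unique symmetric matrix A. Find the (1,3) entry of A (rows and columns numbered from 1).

-32

The coefficient of u·w in Q is -64. For a symmetric A this equals A[1,3] + A[3,1] = 2·A[1,3].
So A[1,3] = -64/2 = -32.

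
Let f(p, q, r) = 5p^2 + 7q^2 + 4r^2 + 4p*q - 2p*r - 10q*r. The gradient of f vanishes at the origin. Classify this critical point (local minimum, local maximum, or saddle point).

local minimum

The Hessian at the origin is H = [[10, 4, -2], [4, 14, -10], [-2, -10, 8]].
Congruent diagonalization of H (simultaneous row and column reduction) yields pivots 10, 62/5, 24/31.
That gives 3 positive pivots.
H is positive definite, so the origin is a strict local minimum.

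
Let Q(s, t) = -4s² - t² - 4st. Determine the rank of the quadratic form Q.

1

Write A = [[-4, -2], [-2, -1]].
Congruent diagonalization of A (simultaneous row and column reduction) yields pivots -4, 0.
So there are 1 negative, 1 zero pivots.
The rank is the number of nonzero pivots: 1.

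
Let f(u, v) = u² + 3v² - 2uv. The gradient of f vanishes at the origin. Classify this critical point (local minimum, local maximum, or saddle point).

local minimum

The Hessian at the origin is H = [[2, -2], [-2, 6]].
det H = 2·6 − (-2)² = 8 > 0 and H[1,1] = 2 > 0, so H is positive definite.
Therefore the origin is a local minimum.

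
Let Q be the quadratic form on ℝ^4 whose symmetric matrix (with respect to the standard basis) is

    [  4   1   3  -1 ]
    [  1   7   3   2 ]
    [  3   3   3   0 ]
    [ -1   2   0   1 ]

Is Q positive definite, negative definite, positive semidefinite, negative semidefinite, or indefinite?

positive semidefinite

Congruent diagonalization of A (simultaneous row and column reduction) yields pivots 4, 27/4, 0, 0.
So there are 2 positive, 2 zero pivots.
Hence Q is positive semidefinite.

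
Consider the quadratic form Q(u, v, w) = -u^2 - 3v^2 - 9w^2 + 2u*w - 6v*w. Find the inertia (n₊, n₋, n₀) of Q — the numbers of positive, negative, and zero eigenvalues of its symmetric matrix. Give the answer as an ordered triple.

(0, 3, 0)

The symmetric matrix is A = [[-1, 0, 1], [0, -3, -3], [1, -3, -9]].
Applying the same elementary operations to the rows and columns of A produces a congruent diagonal matrix with entries -1, -3, -5.
So there are 3 negative pivots.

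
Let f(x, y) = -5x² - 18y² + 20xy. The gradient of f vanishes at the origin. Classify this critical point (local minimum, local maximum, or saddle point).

saddle point

The Hessian at the origin is H = [[-10, 20], [20, -36]].
det H = -10·-36 − (20)² = -40 < 0, so H is indefinite.
Therefore the origin is a saddle point.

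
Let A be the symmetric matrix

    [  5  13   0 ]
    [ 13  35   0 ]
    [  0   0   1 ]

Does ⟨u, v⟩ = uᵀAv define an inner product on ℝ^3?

Leading principal minors: Δ_1 = 5, Δ_2 = 6, Δ_3 = 6.
All leading principal minors are positive, so by Sylvester's criterion Q is positive definite.
⟨·,·⟩ is an inner product exactly when A is positive definite.

yes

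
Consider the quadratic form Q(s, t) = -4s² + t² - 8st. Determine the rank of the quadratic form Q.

Write A = [[-4, -4], [-4, 1]].
An LDLᵀ factorisation of A has diagonal entries -4, 5.
So there are 1 positive, 1 negative pivots.
The rank is the number of nonzero pivots: 2.

2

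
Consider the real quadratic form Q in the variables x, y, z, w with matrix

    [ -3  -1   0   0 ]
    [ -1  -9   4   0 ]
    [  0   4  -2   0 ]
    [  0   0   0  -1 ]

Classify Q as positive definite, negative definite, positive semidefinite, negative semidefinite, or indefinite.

Leading principal minors: Δ_1 = -3, Δ_2 = 26, Δ_3 = -4, Δ_4 = 4.
The signs alternate starting with Δ_1 < 0, so by Sylvester's criterion Q is negative definite.

negative definite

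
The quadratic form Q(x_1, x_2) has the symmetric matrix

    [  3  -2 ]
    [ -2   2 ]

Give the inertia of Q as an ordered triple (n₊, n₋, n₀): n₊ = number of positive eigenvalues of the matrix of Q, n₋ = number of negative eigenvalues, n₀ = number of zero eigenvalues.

(2, 0, 0)

Symmetric row and column elimination reduces A to a congruent diagonal form with pivots 3, 2/3.
That gives 2 positive pivots.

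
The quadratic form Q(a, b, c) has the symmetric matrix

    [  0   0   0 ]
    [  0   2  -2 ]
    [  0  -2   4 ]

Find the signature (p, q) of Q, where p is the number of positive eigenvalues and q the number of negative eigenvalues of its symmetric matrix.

(2, 0)

Congruent diagonalization of A (simultaneous row and column reduction) yields pivots 0, 2, 2.
So there are 2 positive, 1 zero pivots.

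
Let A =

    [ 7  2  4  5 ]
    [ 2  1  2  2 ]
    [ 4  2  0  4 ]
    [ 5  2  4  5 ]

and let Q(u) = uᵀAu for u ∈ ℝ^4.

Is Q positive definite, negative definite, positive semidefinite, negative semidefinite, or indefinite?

Row-reducing A symmetrically gives the diagonal entries 7, 3/7, -4, 2/3.
Counting signs: 3 positive, 1 negative.
Hence Q is indefinite.

indefinite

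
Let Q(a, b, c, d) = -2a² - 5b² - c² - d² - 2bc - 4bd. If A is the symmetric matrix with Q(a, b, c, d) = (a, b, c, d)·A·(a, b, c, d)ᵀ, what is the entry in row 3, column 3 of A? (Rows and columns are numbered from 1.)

The coefficient of c² in Q is -1, and that is exactly A[3,3].

-1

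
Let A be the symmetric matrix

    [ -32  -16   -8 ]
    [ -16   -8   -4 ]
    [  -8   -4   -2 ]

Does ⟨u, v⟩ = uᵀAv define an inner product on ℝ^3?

Symmetric row and column elimination reduces A to a congruent diagonal form with pivots -32, 0, 0.
That gives 1 negative, 2 zero pivots.
Hence Q is negative semidefinite.
⟨·,·⟩ is an inner product exactly when A is positive definite.

no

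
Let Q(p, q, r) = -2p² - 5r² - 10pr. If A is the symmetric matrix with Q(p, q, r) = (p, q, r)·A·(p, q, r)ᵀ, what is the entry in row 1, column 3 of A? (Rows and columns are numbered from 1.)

-5

The coefficient of p·r in Q is -10. For a symmetric A this equals A[1,3] + A[3,1] = 2·A[1,3].
So A[1,3] = -10/2 = -5.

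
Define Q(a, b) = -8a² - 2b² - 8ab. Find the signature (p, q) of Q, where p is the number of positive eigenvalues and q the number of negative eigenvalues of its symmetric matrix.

Write A = [[-8, -4], [-4, -2]].
Row-reducing A symmetrically gives the diagonal entries -8, 0.
So there are 1 negative, 1 zero pivots.

(0, 1)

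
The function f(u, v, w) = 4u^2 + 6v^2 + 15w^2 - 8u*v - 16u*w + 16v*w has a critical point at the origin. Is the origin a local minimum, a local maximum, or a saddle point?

saddle point

The Hessian at the origin is H = [[8, -8, -16], [-8, 12, 16], [-16, 16, 30]].
Row-reducing H symmetrically gives the diagonal entries 8, 4, -2.
That gives 2 positive, 1 negative pivots.
H is indefinite, so the origin is a saddle point.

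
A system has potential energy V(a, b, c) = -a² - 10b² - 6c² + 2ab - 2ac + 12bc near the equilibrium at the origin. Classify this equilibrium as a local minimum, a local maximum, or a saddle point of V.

The Hessian at the origin is H = [[-2, 2, -2], [2, -20, 12], [-2, 12, -12]].
An LDLᵀ factorisation of H has diagonal entries -2, -18, -40/9.
That gives 3 negative pivots.
H is negative definite, so the origin is a strict local maximum.

local maximum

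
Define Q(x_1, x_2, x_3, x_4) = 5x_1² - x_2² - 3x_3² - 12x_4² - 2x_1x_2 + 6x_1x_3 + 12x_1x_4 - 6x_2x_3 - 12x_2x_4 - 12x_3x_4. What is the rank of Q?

2

Write A = [[5, -1, 3, 6], [-1, -1, -3, -6], [3, -3, -3, -6], [6, -6, -6, -12]].
Congruent diagonalization of A (simultaneous row and column reduction) yields pivots 5, -6/5, 0, 0.
So there are 1 positive, 1 negative, 2 zero pivots.
The rank is the number of nonzero pivots: 2.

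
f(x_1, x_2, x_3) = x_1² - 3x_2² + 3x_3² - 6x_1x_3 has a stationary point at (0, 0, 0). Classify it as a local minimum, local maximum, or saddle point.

The Hessian at the origin is H = [[2, 0, -6], [0, -6, 0], [-6, 0, 6]].
Applying the same elementary operations to the rows and columns of H produces a congruent diagonal matrix with entries 2, -6, -12.
That gives 1 positive, 2 negative pivots.
H is indefinite, so the origin is a saddle point.

saddle point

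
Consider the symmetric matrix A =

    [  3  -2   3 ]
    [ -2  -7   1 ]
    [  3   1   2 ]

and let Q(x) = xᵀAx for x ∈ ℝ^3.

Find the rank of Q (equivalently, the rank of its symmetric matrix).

3

Congruent diagonalization of A (simultaneous row and column reduction) yields pivots 3, -25/3, 2/25.
That gives 2 positive, 1 negative pivots.
The rank is the number of nonzero pivots: 3.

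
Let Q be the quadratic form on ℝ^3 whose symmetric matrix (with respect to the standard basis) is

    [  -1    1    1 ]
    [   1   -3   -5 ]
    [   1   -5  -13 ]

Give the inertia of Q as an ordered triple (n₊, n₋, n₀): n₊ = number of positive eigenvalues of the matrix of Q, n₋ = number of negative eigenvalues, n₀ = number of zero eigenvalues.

(0, 3, 0)

Congruent diagonalization of A (simultaneous row and column reduction) yields pivots -1, -2, -4.
That gives 3 negative pivots.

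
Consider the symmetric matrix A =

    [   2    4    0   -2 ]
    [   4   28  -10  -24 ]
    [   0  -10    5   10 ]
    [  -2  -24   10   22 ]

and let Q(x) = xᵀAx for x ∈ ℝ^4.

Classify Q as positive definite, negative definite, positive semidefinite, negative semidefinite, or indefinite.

positive semidefinite

Applying the same elementary operations to the rows and columns of A produces a congruent diagonal matrix with entries 2, 20, 0, 0.
So there are 2 positive, 2 zero pivots.
Hence Q is positive semidefinite.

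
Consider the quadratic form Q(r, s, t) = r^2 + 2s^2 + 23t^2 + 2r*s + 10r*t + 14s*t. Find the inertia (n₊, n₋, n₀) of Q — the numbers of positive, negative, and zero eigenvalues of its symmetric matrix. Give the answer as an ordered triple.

(2, 1, 0)

Write A = [[1, 1, 5], [1, 2, 7], [5, 7, 23]].
Symmetric row and column elimination reduces A to a congruent diagonal form with pivots 1, 1, -6.
That gives 2 positive, 1 negative pivots.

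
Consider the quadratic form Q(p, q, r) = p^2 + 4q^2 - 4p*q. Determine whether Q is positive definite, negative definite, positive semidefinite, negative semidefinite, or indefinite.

positive semidefinite

Write A = [[1, -2, 0], [-2, 4, 0], [0, 0, 0]].
Symmetric row and column elimination reduces A to a congruent diagonal form with pivots 1, 0, 0.
Counting signs: 1 positive, 2 zero.
Hence Q is positive semidefinite.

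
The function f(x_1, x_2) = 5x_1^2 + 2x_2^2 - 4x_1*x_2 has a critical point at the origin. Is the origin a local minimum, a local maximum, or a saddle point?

The Hessian at the origin is H = [[10, -4], [-4, 4]].
det H = 10·4 − (-4)² = 24 > 0 and H[1,1] = 10 > 0, so H is positive definite.
Therefore the origin is a local minimum.

local minimum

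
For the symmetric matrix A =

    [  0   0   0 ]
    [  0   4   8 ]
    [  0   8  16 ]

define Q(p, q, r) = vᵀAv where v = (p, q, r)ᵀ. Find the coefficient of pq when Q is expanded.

The coefficient of pq is A[1,2] + A[2,1] = 2·0 = 0.

0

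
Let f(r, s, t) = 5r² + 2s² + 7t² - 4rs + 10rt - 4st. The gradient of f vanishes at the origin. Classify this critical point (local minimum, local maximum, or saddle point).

local minimum

The Hessian at the origin is H = [[10, -4, 10], [-4, 4, -4], [10, -4, 14]].
An LDLᵀ factorisation of H has diagonal entries 10, 12/5, 4.
So there are 3 positive pivots.
H is positive definite, so the origin is a strict local minimum.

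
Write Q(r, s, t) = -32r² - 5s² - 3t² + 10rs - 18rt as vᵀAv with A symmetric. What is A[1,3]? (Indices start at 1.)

-9

The coefficient of r·t in Q is -18. For a symmetric A this equals A[1,3] + A[3,1] = 2·A[1,3].
So A[1,3] = -18/2 = -9.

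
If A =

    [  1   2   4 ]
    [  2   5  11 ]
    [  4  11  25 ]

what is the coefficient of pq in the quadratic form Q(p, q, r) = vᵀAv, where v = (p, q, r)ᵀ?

The coefficient of pq is A[1,2] + A[2,1] = 2·2 = 4.

4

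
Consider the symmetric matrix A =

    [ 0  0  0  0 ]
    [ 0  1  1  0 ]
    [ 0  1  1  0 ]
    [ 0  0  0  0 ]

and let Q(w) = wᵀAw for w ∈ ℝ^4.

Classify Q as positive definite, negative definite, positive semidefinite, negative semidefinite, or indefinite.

positive semidefinite

Congruent diagonalization of A (simultaneous row and column reduction) yields pivots 0, 1, 0, 0.
So there are 1 positive, 3 zero pivots.
Hence Q is positive semidefinite.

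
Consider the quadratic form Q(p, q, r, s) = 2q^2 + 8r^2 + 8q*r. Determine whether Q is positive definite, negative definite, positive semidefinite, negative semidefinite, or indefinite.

positive semidefinite

The symmetric matrix is A = [[0, 0, 0, 0], [0, 2, 4, 0], [0, 4, 8, 0], [0, 0, 0, 0]].
Row-reducing A symmetrically gives the diagonal entries 0, 2, 0, 0.
Counting signs: 1 positive, 3 zero.
Hence Q is positive semidefinite.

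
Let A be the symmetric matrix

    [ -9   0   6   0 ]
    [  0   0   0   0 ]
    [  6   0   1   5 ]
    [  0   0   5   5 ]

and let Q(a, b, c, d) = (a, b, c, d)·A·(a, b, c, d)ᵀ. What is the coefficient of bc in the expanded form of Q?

0

The coefficient of bc is A[2,3] + A[3,2] = 2·0 = 0.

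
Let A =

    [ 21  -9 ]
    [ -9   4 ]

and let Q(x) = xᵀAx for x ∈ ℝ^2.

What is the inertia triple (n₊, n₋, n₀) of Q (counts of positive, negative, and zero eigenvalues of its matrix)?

Applying the same elementary operations to the rows and columns of A produces a congruent diagonal matrix with entries 21, 1/7.
So there are 2 positive pivots.

(2, 0, 0)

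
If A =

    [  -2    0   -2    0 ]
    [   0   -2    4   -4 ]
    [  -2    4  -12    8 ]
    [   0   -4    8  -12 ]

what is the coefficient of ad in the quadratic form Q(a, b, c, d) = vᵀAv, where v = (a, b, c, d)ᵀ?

0

The coefficient of ad is A[1,4] + A[4,1] = 2·0 = 0.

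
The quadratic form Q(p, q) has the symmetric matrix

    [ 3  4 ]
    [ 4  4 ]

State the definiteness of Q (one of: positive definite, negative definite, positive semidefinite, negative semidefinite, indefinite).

indefinite

Congruent diagonalization of A (simultaneous row and column reduction) yields pivots 3, -4/3.
That gives 1 positive, 1 negative pivots.
Hence Q is indefinite.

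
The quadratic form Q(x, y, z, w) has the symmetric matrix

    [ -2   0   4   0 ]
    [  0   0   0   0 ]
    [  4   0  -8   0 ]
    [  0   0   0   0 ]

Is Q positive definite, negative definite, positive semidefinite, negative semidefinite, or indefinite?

Symmetric row and column elimination reduces A to a congruent diagonal form with pivots -2, 0, 0, 0.
That gives 1 negative, 3 zero pivots.
Hence Q is negative semidefinite.

negative semidefinite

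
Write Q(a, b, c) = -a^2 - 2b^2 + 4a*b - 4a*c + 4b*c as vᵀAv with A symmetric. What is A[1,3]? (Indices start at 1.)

-2

The coefficient of a·c in Q is -4. For a symmetric A this equals A[1,3] + A[3,1] = 2·A[1,3].
So A[1,3] = -4/2 = -2.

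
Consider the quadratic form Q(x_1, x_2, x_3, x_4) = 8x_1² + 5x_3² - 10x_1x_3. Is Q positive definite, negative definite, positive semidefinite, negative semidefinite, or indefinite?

positive semidefinite

The associated matrix is A = [[8, 0, -5, 0], [0, 0, 0, 0], [-5, 0, 5, 0], [0, 0, 0, 0]].
Applying the same elementary operations to the rows and columns of A produces a congruent diagonal matrix with entries 8, 0, 15/8, 0.
That gives 2 positive, 2 zero pivots.
Hence Q is positive semidefinite.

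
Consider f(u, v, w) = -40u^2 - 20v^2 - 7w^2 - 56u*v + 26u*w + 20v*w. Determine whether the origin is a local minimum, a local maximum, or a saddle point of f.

local maximum

The Hessian at the origin is H = [[-80, -56, 26], [-56, -40, 20], [26, 20, -14]].
Applying the same elementary operations to the rows and columns of H produces a congruent diagonal matrix with entries -80, -4/5, -3/2.
Counting signs: 3 negative.
H is negative definite, so the origin is a strict local maximum.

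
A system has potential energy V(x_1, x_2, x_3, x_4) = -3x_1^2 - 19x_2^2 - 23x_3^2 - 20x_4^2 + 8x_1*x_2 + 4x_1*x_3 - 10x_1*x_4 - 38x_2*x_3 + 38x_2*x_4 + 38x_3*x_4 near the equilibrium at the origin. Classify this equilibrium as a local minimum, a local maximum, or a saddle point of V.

The Hessian at the origin is H = [[-6, 8, 4, -10], [8, -38, -38, 38], [4, -38, -46, 38], [-10, 38, 38, -40]].
Congruent diagonalization of H (simultaneous row and column reduction) yields pivots -6, -82/3, -176/41, -3/11.
Counting signs: 4 negative.
H is negative definite, so the origin is a strict local maximum.

local maximum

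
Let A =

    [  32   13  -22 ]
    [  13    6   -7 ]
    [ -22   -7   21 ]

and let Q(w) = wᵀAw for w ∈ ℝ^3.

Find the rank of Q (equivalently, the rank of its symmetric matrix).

Symmetric row and column elimination reduces A to a congruent diagonal form with pivots 32, 23/32, 15/23.
So there are 3 positive pivots.
The rank is the number of nonzero pivots: 3.

3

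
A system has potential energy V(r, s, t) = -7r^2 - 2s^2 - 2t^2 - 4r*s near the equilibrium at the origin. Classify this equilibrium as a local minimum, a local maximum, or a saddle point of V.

local maximum

The Hessian at the origin is H = [[-14, -4, 0], [-4, -4, 0], [0, 0, -4]].
Congruent diagonalization of H (simultaneous row and column reduction) yields pivots -14, -20/7, -4.
Counting signs: 3 negative.
H is negative definite, so the origin is a strict local maximum.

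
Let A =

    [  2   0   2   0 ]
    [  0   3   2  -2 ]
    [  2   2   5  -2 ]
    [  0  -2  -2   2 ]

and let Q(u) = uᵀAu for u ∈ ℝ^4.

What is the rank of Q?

Row-reducing A symmetrically gives the diagonal entries 2, 3, 5/3, 2/5.
Counting signs: 4 positive.
The rank is the number of nonzero pivots: 4.

4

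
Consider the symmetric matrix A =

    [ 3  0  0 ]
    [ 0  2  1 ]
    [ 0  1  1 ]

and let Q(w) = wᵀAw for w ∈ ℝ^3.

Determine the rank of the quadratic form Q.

Symmetric row and column elimination reduces A to a congruent diagonal form with pivots 3, 2, 1/2.
Counting signs: 3 positive.
The rank is the number of nonzero pivots: 3.

3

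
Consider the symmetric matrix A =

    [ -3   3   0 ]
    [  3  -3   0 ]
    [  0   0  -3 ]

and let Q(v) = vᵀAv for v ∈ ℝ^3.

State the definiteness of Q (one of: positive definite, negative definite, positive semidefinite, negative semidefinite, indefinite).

negative semidefinite

Applying the same elementary operations to the rows and columns of A produces a congruent diagonal matrix with entries -3, 0, -3.
Counting signs: 2 negative, 1 zero.
Hence Q is negative semidefinite.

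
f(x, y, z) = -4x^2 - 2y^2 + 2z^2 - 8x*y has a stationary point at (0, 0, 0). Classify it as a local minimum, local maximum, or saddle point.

The Hessian at the origin is H = [[-8, -8, 0], [-8, -4, 0], [0, 0, 4]].
An LDLᵀ factorisation of H has diagonal entries -8, 4, 4.
So there are 2 positive, 1 negative pivots.
H is indefinite, so the origin is a saddle point.

saddle point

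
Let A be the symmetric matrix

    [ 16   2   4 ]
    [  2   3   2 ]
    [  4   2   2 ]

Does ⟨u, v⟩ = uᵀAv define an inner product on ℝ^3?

yes

Row-reducing A symmetrically gives the diagonal entries 16, 11/4, 2/11.
Counting signs: 3 positive.
Hence Q is positive definite.
⟨·,·⟩ is an inner product exactly when A is positive definite.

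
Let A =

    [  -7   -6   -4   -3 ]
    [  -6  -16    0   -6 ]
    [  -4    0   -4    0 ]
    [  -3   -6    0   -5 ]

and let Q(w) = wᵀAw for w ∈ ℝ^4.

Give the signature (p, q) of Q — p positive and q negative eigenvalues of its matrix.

Symmetric row and column elimination reduces A to a congruent diagonal form with pivots -7, -76/7, -12/19, -2.
That gives 4 negative pivots.

(0, 4)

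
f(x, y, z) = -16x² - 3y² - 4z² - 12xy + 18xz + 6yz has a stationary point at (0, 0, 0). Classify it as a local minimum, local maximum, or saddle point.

saddle point

The Hessian at the origin is H = [[-32, -12, 18], [-12, -6, 6], [18, 6, -8]].
Row-reducing H symmetrically gives the diagonal entries -32, -3/2, 5/2.
So there are 1 positive, 2 negative pivots.
H is indefinite, so the origin is a saddle point.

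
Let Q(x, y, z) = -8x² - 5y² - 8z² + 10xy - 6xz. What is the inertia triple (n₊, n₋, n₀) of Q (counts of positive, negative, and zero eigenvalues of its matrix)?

(0, 3, 0)

Write A = [[-8, 5, -3], [5, -5, 0], [-3, 0, -8]].
An LDLᵀ factorisation of A has diagonal entries -8, -15/8, -5.
That gives 3 negative pivots.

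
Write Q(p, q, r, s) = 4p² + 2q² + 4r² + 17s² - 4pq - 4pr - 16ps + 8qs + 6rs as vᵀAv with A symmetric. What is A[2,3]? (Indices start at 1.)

0

The coefficient of q·r in Q is 0. For a symmetric A this equals A[2,3] + A[3,2] = 2·A[2,3].
So A[2,3] = 0/2 = 0.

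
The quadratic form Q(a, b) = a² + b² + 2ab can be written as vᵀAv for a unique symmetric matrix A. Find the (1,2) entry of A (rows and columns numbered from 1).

1

The coefficient of a·b in Q is 2. For a symmetric A this equals A[1,2] + A[2,1] = 2·A[1,2].
So A[1,2] = 2/2 = 1.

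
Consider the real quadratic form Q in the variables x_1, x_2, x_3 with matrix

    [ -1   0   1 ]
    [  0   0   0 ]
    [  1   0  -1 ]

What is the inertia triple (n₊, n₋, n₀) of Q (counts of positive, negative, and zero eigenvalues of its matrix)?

(0, 1, 2)

Symmetric row and column elimination reduces A to a congruent diagonal form with pivots -1, 0, 0.
So there are 1 negative, 2 zero pivots.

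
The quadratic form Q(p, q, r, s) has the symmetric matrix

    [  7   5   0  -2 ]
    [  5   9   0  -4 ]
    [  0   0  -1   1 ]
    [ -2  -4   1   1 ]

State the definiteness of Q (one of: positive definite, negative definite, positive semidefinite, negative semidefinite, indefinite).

indefinite

Congruent diagonalization of A (simultaneous row and column reduction) yields pivots 7, 38/7, -1, 4/19.
So there are 3 positive, 1 negative pivots.
Hence Q is indefinite.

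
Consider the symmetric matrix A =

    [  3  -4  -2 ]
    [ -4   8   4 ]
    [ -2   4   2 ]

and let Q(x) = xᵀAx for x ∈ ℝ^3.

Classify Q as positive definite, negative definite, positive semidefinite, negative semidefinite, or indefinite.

positive semidefinite

Row-reducing A symmetrically gives the diagonal entries 3, 8/3, 0.
So there are 2 positive, 1 zero pivots.
Hence Q is positive semidefinite.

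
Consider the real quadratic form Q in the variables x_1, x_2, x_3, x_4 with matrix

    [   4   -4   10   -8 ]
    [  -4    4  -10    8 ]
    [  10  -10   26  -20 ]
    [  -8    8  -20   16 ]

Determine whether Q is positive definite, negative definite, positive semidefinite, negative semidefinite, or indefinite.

positive semidefinite

Symmetric row and column elimination reduces A to a congruent diagonal form with pivots 4, 0, 1, 0.
Counting signs: 2 positive, 2 zero.
Hence Q is positive semidefinite.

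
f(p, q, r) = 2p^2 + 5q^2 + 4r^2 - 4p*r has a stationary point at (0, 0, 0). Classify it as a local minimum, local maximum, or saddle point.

local minimum

The Hessian at the origin is H = [[4, 0, -4], [0, 10, 0], [-4, 0, 8]].
Row-reducing H symmetrically gives the diagonal entries 4, 10, 4.
That gives 3 positive pivots.
H is positive definite, so the origin is a strict local minimum.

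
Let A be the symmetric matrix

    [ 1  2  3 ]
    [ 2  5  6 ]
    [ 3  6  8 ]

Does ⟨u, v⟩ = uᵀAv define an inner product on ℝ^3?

no

An LDLᵀ factorisation of A has diagonal entries 1, 1, -1.
So there are 2 positive, 1 negative pivots.
Hence Q is indefinite.
⟨·,·⟩ is an inner product exactly when A is positive definite.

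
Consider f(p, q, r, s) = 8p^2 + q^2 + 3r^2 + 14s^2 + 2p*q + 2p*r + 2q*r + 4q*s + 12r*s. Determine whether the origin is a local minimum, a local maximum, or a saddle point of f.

local minimum

The Hessian at the origin is H = [[16, 2, 2, 0], [2, 2, 2, 4], [2, 2, 6, 12], [0, 4, 12, 28]].
An LDLᵀ factorisation of H has diagonal entries 16, 7/4, 4, 20/7.
Counting signs: 4 positive.
H is positive definite, so the origin is a strict local minimum.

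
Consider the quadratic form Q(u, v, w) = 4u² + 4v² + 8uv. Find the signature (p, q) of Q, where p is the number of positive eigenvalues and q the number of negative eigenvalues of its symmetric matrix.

The symmetric matrix is A = [[4, 4, 0], [4, 4, 0], [0, 0, 0]].
Applying the same elementary operations to the rows and columns of A produces a congruent diagonal matrix with entries 4, 0, 0.
So there are 1 positive, 2 zero pivots.

(1, 0)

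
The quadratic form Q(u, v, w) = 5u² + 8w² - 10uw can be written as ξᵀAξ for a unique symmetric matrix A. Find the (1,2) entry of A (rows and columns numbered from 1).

0

The coefficient of u·v in Q is 0. For a symmetric A this equals A[1,2] + A[2,1] = 2·A[1,2].
So A[1,2] = 0/2 = 0.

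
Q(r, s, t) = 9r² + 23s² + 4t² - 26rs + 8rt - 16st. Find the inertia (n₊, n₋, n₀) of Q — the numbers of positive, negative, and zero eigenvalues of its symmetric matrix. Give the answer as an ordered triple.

(3, 0, 0)

The associated matrix is A = [[9, -13, 4], [-13, 23, -8], [4, -8, 4]].
An LDLᵀ factorisation of A has diagonal entries 9, 38/9, 20/19.
That gives 3 positive pivots.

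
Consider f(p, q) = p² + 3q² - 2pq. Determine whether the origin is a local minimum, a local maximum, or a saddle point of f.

The Hessian at the origin is H = [[2, -2], [-2, 6]].
det H = 2·6 − (-2)² = 8 > 0 and H[1,1] = 2 > 0, so H is positive definite.
Therefore the origin is a local minimum.

local minimum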